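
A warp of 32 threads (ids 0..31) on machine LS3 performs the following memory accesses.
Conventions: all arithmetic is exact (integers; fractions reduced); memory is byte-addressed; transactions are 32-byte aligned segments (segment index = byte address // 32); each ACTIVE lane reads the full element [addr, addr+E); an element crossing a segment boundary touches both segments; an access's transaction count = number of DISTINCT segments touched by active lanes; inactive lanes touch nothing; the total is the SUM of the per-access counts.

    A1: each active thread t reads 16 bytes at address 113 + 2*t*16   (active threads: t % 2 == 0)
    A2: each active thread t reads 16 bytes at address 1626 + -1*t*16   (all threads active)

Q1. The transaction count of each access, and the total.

A1: 32 transactions
A2: 17 transactions

Answer: 32,17; total 49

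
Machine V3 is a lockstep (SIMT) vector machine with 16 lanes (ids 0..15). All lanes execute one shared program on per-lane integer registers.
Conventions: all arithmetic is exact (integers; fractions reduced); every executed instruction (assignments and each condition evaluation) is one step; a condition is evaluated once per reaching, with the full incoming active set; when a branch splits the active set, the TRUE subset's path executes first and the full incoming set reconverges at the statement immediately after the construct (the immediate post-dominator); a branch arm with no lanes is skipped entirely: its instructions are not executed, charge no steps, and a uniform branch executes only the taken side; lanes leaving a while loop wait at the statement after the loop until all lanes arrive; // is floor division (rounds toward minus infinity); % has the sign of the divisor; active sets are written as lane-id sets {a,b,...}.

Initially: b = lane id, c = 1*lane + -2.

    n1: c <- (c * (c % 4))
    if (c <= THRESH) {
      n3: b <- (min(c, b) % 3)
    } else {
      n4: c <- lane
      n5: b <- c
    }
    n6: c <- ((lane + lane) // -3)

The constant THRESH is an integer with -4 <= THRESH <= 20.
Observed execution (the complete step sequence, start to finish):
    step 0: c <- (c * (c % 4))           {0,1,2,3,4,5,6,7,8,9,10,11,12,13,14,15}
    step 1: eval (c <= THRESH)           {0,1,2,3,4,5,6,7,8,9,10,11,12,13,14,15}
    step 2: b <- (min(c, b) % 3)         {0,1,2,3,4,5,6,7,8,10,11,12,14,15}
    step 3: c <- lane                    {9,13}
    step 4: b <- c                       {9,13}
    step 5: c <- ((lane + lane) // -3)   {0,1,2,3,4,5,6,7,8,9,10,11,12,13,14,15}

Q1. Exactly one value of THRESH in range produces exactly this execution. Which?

Answer: THRESH = 20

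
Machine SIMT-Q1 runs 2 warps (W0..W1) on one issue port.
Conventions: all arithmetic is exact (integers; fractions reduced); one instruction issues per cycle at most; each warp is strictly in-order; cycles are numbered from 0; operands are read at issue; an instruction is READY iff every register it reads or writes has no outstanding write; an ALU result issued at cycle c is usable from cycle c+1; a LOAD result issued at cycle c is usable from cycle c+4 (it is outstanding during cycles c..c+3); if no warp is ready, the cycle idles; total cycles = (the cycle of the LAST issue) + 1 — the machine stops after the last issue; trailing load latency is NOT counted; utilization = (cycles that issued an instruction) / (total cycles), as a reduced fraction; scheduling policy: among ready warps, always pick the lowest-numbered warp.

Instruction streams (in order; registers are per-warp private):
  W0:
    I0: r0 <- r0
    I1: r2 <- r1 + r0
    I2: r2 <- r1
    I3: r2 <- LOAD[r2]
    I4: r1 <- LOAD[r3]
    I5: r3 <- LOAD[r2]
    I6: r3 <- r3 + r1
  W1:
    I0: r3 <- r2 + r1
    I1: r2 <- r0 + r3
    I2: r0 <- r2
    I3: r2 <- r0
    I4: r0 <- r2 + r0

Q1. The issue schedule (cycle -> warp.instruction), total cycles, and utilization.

cycle 0: W0.I0
cycle 1: W0.I1
cycle 2: W0.I2
cycle 3: W0.I3
cycle 4: W0.I4
cycle 5: W1.I0
cycle 6: W1.I1
cycle 7: W0.I5
cycle 8: W1.I2
cycle 9: W1.I3
cycle 10: W1.I4
cycle 11: W0.I6

Answer: 12 cycles, utilization 1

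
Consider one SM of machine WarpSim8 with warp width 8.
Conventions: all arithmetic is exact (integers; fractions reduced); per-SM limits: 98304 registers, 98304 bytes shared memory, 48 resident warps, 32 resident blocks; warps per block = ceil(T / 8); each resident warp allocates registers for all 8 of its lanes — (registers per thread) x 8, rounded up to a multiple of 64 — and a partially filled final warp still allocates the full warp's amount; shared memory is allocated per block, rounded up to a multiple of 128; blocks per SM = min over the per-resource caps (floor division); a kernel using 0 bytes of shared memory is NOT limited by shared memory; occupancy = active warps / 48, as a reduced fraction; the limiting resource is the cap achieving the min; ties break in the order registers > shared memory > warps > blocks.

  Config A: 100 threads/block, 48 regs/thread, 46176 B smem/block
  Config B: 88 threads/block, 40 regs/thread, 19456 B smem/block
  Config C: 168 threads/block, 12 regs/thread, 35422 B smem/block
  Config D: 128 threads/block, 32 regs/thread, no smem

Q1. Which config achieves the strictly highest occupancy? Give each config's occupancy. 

occupancies: A 13/24, B 11/12, C 7/8, D 1

Answer: D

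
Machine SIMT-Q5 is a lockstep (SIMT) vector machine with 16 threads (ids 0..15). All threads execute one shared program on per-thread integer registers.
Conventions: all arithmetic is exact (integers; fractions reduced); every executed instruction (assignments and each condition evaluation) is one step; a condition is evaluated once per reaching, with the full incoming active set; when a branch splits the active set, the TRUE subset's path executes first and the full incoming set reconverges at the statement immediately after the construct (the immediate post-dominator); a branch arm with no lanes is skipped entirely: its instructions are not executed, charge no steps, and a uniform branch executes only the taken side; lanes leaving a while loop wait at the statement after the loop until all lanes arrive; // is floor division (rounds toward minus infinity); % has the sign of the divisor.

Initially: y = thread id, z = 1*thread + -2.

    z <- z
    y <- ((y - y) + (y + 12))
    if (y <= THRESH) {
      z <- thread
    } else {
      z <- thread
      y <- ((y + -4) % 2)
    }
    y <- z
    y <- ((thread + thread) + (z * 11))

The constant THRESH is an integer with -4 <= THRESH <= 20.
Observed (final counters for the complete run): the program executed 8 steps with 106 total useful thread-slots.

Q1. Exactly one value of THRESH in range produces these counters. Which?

Answer: THRESH = 17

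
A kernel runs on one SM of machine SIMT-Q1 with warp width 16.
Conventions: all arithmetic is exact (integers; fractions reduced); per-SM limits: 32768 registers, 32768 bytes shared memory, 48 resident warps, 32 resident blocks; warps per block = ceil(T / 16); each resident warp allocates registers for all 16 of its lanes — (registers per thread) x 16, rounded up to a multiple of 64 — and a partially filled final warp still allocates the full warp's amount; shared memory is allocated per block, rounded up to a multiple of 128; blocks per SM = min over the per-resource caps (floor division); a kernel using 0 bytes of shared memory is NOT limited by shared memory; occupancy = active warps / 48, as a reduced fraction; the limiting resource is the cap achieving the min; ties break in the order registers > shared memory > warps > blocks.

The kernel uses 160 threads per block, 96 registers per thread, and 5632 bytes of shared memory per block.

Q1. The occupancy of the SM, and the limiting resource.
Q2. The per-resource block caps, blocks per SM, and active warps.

Answer: occupancy 5/12, limited by registers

registers: 2 blocks
shared memory: 5 blocks
warps: 4 blocks
blocks: 32 blocks

Answer: 2 blocks, 20 active warps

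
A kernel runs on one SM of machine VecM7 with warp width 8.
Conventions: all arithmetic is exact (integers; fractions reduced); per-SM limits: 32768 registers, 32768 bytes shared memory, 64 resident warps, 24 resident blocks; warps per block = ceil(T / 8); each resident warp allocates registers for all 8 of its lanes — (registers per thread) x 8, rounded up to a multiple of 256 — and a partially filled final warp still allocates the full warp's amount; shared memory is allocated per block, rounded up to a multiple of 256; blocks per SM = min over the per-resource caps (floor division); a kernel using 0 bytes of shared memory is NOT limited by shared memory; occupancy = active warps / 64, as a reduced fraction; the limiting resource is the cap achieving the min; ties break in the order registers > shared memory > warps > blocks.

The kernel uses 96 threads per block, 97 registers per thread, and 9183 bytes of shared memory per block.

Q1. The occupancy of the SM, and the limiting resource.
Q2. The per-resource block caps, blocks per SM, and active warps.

Answer: occupancy 3/8, limited by registers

registers: 2 blocks
shared memory: 3 blocks
warps: 5 blocks
blocks: 24 blocks

Answer: 2 blocks, 24 active warps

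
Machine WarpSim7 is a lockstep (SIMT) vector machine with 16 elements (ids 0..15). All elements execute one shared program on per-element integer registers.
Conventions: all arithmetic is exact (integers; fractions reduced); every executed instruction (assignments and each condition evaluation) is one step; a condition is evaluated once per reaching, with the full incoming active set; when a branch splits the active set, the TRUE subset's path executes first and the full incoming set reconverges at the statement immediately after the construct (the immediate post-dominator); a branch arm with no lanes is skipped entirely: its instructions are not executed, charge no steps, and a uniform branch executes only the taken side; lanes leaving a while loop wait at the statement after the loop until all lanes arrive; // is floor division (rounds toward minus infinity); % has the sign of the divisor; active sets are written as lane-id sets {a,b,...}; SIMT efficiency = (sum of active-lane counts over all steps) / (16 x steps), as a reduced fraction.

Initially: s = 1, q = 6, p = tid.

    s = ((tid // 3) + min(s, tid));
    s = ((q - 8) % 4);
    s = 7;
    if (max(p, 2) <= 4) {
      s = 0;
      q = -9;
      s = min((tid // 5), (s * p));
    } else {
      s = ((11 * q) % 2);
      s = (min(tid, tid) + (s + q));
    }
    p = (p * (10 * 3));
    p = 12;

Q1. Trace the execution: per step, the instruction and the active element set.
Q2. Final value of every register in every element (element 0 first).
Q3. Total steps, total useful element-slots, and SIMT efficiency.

step 0: s <- ((tid // 3) + min(s, tid)) {0,1,2,3,4,5,6,7,8,9,10,11,12,13,14,15}
step 1: s <- ((q - 8) % 4)           {0,1,2,3,4,5,6,7,8,9,10,11,12,13,14,15}
step 2: s <- 7                       {0,1,2,3,4,5,6,7,8,9,10,11,12,13,14,15}
step 3: eval (max(p, 2) <= 4)        {0,1,2,3,4,5,6,7,8,9,10,11,12,13,14,15}
step 4: s <- 0                       {0,1,2,3,4}
step 5: q <- -9                      {0,1,2,3,4}
step 6: s <- min((tid // 5), (s * p)) {0,1,2,3,4}
step 7: s <- ((11 * q) % 2)          {5,6,7,8,9,10,11,12,13,14,15}
step 8: s <- (min(tid, tid) + (s + q)) {5,6,7,8,9,10,11,12,13,14,15}
step 9: p <- (p * (10 * 3))          {0,1,2,3,4,5,6,7,8,9,10,11,12,13,14,15}
step 10: p <- 12                      {0,1,2,3,4,5,6,7,8,9,10,11,12,13,14,15}

Answer: 11 steps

s: 0,0,0,0,0,11,12,13,14,15,16,17,18,19,20,21
q: -9,-9,-9,-9,-9,6,6,6,6,6,6,6,6,6,6,6
p: 12,12,12,12,12,12,12,12,12,12,12,12,12,12,12,12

steps = 11; useful = 133; efficiency = 133/176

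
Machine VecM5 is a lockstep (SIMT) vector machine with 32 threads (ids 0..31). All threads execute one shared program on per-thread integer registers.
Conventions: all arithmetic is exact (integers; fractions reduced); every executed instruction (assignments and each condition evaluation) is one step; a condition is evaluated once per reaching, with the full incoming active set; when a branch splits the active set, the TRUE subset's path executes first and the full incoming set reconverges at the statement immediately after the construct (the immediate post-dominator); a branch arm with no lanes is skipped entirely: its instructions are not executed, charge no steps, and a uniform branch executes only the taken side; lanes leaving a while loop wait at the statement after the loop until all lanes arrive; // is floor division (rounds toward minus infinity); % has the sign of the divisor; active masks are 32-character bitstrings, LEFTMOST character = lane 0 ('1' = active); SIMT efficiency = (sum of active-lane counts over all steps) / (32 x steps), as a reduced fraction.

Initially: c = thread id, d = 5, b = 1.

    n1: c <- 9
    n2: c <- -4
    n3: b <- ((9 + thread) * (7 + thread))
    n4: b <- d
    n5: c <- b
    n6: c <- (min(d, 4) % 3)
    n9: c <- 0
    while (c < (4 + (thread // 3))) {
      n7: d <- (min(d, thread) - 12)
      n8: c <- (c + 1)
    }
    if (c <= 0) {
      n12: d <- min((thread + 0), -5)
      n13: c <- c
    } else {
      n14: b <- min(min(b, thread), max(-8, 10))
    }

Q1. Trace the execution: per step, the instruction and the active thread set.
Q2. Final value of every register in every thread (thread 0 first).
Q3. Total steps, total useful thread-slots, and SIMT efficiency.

step 0: c <- 9                       11111111111111111111111111111111
step 1: c <- -4                      11111111111111111111111111111111
step 2: b <- ((9 + thread) * (7 + thread)) 11111111111111111111111111111111
step 3: b <- d                       11111111111111111111111111111111
step 4: c <- b                       11111111111111111111111111111111
step 5: c <- (min(d, 4) % 3)         11111111111111111111111111111111
step 6: c <- 0                       11111111111111111111111111111111
step 7: eval (c < (4 + (thread // 3))) 11111111111111111111111111111111
step 8: d <- (min(d, thread) - 12)   11111111111111111111111111111111
step 9: c <- (c + 1)                 11111111111111111111111111111111
step 10: eval (c < (4 + (thread // 3))) 11111111111111111111111111111111
step 11: d <- (min(d, thread) - 12)   11111111111111111111111111111111
step 12: c <- (c + 1)                 11111111111111111111111111111111
step 13: eval (c < (4 + (thread // 3))) 11111111111111111111111111111111
step 14: d <- (min(d, thread) - 12)   11111111111111111111111111111111
step 15: c <- (c + 1)                 11111111111111111111111111111111
step 16: eval (c < (4 + (thread // 3))) 11111111111111111111111111111111
step 17: d <- (min(d, thread) - 12)   11111111111111111111111111111111
step 18: c <- (c + 1)                 11111111111111111111111111111111
step 19: eval (c < (4 + (thread // 3))) 11111111111111111111111111111111
step 20: d <- (min(d, thread) - 12)   00011111111111111111111111111111
step 21: c <- (c + 1)                 00011111111111111111111111111111
step 22: eval (c < (4 + (thread // 3))) 00011111111111111111111111111111
step 23: d <- (min(d, thread) - 12)   00000011111111111111111111111111
step 24: c <- (c + 1)                 00000011111111111111111111111111
step 25: eval (c < (4 + (thread // 3))) 00000011111111111111111111111111
step 26: d <- (min(d, thread) - 12)   00000000011111111111111111111111
step 27: c <- (c + 1)                 00000000011111111111111111111111
step 28: eval (c < (4 + (thread // 3))) 00000000011111111111111111111111
step 29: d <- (min(d, thread) - 12)   00000000000011111111111111111111
step 30: c <- (c + 1)                 00000000000011111111111111111111
step 31: eval (c < (4 + (thread // 3))) 00000000000011111111111111111111
step 32: d <- (min(d, thread) - 12)   00000000000000011111111111111111
step 33: c <- (c + 1)                 00000000000000011111111111111111
step 34: eval (c < (4 + (thread // 3))) 00000000000000011111111111111111
step 35: d <- (min(d, thread) - 12)   00000000000000000011111111111111
step 36: c <- (c + 1)                 00000000000000000011111111111111
step 37: eval (c < (4 + (thread // 3))) 00000000000000000011111111111111
step 38: d <- (min(d, thread) - 12)   00000000000000000000011111111111
step 39: c <- (c + 1)                 00000000000000000000011111111111
step 40: eval (c < (4 + (thread // 3))) 00000000000000000000011111111111
step 41: d <- (min(d, thread) - 12)   00000000000000000000000011111111
step 42: c <- (c + 1)                 00000000000000000000000011111111
step 43: eval (c < (4 + (thread // 3))) 00000000000000000000000011111111
step 44: d <- (min(d, thread) - 12)   00000000000000000000000000011111
step 45: c <- (c + 1)                 00000000000000000000000000011111
step 46: eval (c < (4 + (thread // 3))) 00000000000000000000000000011111
step 47: d <- (min(d, thread) - 12)   00000000000000000000000000000011
step 48: c <- (c + 1)                 00000000000000000000000000000011
step 49: eval (c < (4 + (thread // 3))) 00000000000000000000000000000011
step 50: eval (c <= 0)                11111111111111111111111111111111
step 51: b <- min(min(b, thread), max(-8, 10)) 11111111111111111111111111111111

Answer: 52 steps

c: 4,4,4,5,5,5,6,6,6,7,7,7,8,8,8,9,9,9,10,10,10,11,11,11,12,12,12,13,13,13,14,14
d: -48,-47,-46,-57,-56,-55,-67,-67,-67,-79,-79,-79,-91,-91,-91,-103,-103,-103,-115,-115,-115,-127,-127,-127,-139,-139,-139,-151,-151,-151,-163,-163
b: 0,1,2,3,4,5,5,5,5,5,5,5,5,5,5,5,5,5,5,5,5,5,5,5,5,5,5,5,5,5,5,5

steps = 52; useful = 1169; efficiency = 1169/1664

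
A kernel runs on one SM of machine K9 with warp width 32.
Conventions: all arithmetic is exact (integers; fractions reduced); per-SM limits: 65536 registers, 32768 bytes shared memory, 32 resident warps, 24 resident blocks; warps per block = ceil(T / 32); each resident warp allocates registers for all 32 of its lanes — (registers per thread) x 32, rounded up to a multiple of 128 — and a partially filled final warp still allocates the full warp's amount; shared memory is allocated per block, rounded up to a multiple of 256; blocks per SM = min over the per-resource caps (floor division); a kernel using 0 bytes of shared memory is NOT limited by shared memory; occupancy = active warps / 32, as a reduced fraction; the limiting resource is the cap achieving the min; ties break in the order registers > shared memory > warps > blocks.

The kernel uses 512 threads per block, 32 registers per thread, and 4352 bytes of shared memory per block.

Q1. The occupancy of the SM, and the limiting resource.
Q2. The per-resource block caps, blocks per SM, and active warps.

Answer: occupancy 1, limited by warps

registers: 4 blocks
shared memory: 7 blocks
warps: 2 blocks
blocks: 24 blocks

Answer: 2 blocks, 32 active warps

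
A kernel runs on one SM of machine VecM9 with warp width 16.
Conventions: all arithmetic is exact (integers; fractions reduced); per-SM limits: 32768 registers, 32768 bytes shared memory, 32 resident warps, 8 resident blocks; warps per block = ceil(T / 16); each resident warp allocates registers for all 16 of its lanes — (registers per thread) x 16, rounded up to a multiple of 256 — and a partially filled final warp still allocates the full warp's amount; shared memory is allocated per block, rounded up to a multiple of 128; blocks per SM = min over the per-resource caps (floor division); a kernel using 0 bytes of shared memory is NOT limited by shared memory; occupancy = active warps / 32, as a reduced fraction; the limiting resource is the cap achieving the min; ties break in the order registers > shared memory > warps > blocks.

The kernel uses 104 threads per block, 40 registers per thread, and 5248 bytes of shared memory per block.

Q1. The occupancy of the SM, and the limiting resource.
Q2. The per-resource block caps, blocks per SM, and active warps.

Answer: occupancy 7/8, limited by warps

registers: 6 blocks
shared memory: 6 blocks
warps: 4 blocks
blocks: 8 blocks

Answer: 4 blocks, 28 active warps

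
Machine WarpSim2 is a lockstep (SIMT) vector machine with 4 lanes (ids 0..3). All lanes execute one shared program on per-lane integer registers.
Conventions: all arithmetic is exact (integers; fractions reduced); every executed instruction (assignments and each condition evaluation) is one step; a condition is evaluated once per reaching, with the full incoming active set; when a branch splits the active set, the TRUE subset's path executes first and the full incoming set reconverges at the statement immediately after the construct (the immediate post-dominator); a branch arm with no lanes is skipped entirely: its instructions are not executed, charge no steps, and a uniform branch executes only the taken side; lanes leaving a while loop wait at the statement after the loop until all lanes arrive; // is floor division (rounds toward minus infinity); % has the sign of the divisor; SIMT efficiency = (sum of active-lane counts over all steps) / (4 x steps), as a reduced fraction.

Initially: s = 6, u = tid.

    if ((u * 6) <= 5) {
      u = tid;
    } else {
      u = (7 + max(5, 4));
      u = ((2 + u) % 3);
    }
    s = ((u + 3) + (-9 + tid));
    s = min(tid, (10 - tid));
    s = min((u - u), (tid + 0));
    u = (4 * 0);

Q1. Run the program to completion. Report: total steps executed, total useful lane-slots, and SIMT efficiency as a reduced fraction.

Answer: 8 steps, 27 useful, 27/32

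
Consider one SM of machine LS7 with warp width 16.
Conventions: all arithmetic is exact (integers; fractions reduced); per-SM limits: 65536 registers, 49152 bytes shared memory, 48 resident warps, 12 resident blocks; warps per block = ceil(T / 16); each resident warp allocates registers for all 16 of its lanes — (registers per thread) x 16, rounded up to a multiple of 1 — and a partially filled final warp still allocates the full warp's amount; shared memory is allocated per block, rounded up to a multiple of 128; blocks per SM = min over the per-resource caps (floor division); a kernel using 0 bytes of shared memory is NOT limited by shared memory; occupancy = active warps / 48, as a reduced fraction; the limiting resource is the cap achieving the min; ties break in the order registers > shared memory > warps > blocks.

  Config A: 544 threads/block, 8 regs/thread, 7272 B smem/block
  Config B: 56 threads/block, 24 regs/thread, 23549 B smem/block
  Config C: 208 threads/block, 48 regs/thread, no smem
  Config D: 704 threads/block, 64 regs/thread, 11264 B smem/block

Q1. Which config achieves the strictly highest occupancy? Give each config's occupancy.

occupancies: A 17/24, B 1/6, C 13/16, D 11/12

Answer: D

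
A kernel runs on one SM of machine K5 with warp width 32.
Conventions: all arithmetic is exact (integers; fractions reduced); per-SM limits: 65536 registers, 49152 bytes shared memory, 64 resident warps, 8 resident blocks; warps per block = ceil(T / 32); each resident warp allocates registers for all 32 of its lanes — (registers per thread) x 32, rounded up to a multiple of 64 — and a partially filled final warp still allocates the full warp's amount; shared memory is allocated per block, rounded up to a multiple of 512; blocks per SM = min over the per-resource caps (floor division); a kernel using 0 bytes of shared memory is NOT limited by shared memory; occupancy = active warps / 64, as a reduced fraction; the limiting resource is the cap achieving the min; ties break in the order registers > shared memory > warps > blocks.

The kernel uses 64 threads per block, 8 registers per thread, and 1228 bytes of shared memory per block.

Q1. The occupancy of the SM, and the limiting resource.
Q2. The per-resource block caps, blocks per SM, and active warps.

Answer: occupancy 1/4, limited by blocks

registers: 128 blocks
shared memory: 32 blocks
warps: 32 blocks
blocks: 8 blocks

Answer: 8 blocks, 16 active warps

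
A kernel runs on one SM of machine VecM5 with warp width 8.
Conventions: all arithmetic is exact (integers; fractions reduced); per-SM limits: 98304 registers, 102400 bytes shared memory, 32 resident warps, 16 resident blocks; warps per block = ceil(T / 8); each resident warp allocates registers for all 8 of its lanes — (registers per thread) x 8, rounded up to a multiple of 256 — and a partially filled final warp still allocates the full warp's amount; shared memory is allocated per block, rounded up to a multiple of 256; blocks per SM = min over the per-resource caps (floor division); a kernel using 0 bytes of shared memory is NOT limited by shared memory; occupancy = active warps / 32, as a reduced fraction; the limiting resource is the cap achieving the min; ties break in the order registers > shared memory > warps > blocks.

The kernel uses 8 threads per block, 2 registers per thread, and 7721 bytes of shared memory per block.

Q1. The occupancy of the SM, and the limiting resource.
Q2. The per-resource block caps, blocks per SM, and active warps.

Answer: occupancy 3/8, limited by shared memory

registers: 384 blocks
shared memory: 12 blocks
warps: 32 blocks
blocks: 16 blocks

Answer: 12 blocks, 12 active warps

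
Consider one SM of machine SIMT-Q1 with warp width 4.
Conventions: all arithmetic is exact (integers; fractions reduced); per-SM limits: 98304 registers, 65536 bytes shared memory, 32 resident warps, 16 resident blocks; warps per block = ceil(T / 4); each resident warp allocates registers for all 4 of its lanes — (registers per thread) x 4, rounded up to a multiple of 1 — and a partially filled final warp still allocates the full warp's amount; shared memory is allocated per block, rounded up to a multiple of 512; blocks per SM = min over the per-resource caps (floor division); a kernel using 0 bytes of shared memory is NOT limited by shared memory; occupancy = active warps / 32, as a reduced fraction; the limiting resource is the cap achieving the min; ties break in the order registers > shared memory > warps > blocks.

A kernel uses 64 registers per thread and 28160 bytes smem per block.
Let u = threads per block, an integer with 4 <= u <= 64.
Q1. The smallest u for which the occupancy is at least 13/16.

Answer: u = 49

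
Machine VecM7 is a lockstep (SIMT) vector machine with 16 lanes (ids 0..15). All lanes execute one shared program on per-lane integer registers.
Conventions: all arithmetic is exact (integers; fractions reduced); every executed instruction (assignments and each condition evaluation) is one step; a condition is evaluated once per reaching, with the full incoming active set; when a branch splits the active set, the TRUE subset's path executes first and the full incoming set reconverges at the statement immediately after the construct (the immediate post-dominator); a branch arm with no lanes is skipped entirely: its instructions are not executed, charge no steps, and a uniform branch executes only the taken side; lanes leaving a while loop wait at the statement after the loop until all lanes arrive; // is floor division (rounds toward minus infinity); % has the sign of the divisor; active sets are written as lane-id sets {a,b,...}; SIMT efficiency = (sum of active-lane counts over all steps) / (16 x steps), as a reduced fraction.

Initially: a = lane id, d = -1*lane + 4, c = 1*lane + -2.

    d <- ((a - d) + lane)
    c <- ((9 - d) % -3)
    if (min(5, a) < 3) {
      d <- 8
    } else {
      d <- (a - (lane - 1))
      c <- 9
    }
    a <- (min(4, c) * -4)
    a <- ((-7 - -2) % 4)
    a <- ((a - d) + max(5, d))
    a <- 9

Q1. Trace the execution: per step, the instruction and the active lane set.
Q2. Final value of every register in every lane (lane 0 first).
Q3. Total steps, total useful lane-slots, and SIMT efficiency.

step 0: d <- ((a - d) + lane)        {0,1,2,3,4,5,6,7,8,9,10,11,12,13,14,15}
step 1: c <- ((9 - d) % -3)          {0,1,2,3,4,5,6,7,8,9,10,11,12,13,14,15}
step 2: eval (min(5, a) < 3)         {0,1,2,3,4,5,6,7,8,9,10,11,12,13,14,15}
step 3: d <- 8                       {0,1,2}
step 4: d <- (a - (lane - 1))        {3,4,5,6,7,8,9,10,11,12,13,14,15}
step 5: c <- 9                       {3,4,5,6,7,8,9,10,11,12,13,14,15}
step 6: a <- (min(4, c) * -4)        {0,1,2,3,4,5,6,7,8,9,10,11,12,13,14,15}
step 7: a <- ((-7 - -2) % 4)         {0,1,2,3,4,5,6,7,8,9,10,11,12,13,14,15}
step 8: a <- ((a - d) + max(5, d))   {0,1,2,3,4,5,6,7,8,9,10,11,12,13,14,15}
step 9: a <- 9                       {0,1,2,3,4,5,6,7,8,9,10,11,12,13,14,15}

Answer: 10 steps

a: 9,9,9,9,9,9,9,9,9,9,9,9,9,9,9,9
d: 8,8,8,1,1,1,1,1,1,1,1,1,1,1,1,1
c: -2,-2,-2,9,9,9,9,9,9,9,9,9,9,9,9,9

steps = 10; useful = 141; efficiency = 141/160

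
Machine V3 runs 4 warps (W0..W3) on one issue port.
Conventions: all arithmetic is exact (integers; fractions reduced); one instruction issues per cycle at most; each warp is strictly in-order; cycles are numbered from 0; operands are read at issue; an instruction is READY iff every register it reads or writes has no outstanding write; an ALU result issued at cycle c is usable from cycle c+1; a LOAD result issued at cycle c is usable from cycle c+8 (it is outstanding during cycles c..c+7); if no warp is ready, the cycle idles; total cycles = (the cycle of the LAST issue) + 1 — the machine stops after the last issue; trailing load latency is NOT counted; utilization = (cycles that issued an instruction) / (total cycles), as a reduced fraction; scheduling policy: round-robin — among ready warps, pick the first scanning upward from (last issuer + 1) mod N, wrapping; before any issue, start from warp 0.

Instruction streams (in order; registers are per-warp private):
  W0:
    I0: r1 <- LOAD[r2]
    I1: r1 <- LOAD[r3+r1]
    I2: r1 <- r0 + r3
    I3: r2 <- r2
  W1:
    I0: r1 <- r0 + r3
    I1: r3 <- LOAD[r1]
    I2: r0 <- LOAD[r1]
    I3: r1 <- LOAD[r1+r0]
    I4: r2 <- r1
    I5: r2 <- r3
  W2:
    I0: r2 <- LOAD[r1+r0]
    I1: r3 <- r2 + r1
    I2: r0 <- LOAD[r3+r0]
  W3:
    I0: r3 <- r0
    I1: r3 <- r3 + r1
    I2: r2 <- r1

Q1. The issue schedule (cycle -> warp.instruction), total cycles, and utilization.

cycle 0: W0.I0
cycle 1: W1.I0
cycle 2: W2.I0
cycle 3: W3.I0
cycle 4: W1.I1
cycle 5: W3.I1
cycle 6: W1.I2
cycle 7: W3.I2
cycle 8: W0.I1
cycle 9: idle
cycle 10: W2.I1
cycle 11: W2.I2
cycle 12: idle
cycle 13: idle
cycle 14: W1.I3
cycle 15: idle
cycle 16: W0.I2
cycle 17: W0.I3
cycle 18: idle
cycle 19: idle
cycle 20: idle
cycle 21: idle
cycle 22: W1.I4
cycle 23: W1.I5

Answer: 24 cycles, utilization 2/3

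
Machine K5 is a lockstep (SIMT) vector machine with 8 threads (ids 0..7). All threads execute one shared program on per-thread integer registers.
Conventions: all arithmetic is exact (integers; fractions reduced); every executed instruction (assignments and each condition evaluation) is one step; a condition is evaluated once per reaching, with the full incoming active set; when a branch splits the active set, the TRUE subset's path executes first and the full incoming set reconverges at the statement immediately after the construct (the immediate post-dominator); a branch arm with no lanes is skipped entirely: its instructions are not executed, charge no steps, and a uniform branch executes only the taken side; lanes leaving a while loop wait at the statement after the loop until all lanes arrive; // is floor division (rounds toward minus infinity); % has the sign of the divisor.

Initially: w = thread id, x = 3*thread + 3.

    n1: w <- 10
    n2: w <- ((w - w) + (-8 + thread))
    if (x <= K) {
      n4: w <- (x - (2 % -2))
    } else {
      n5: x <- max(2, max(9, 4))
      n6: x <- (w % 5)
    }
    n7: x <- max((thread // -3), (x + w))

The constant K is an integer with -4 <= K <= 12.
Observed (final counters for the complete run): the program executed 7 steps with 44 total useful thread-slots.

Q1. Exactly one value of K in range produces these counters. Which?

Answer: K = 12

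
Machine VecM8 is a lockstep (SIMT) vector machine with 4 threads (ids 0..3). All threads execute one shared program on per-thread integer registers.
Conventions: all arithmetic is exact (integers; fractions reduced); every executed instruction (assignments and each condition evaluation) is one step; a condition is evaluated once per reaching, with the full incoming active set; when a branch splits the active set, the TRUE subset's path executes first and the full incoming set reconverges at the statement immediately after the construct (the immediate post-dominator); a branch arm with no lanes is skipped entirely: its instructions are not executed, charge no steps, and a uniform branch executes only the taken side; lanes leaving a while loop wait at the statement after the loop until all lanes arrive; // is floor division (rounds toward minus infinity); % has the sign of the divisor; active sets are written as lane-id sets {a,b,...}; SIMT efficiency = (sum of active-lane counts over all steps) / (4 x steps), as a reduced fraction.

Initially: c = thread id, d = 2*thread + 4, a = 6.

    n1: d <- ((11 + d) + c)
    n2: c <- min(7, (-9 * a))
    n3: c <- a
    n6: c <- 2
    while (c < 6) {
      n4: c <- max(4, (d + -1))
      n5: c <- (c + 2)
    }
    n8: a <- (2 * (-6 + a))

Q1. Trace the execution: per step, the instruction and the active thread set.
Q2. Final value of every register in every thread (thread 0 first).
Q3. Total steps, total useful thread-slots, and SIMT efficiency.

step 0: d <- ((11 + d) + c)          {0,1,2,3}
step 1: c <- min(7, (-9 * a))        {0,1,2,3}
step 2: c <- a                       {0,1,2,3}
step 3: c <- 2                       {0,1,2,3}
step 4: eval (c < 6)                 {0,1,2,3}
step 5: c <- max(4, (d + -1))        {0,1,2,3}
step 6: c <- (c + 2)                 {0,1,2,3}
step 7: eval (c < 6)                 {0,1,2,3}
step 8: a <- (2 * (-6 + a))          {0,1,2,3}

Answer: 9 steps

c: 16,19,22,25
d: 15,18,21,24
a: 0,0,0,0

steps = 9; useful = 36; efficiency = 36/36 = 1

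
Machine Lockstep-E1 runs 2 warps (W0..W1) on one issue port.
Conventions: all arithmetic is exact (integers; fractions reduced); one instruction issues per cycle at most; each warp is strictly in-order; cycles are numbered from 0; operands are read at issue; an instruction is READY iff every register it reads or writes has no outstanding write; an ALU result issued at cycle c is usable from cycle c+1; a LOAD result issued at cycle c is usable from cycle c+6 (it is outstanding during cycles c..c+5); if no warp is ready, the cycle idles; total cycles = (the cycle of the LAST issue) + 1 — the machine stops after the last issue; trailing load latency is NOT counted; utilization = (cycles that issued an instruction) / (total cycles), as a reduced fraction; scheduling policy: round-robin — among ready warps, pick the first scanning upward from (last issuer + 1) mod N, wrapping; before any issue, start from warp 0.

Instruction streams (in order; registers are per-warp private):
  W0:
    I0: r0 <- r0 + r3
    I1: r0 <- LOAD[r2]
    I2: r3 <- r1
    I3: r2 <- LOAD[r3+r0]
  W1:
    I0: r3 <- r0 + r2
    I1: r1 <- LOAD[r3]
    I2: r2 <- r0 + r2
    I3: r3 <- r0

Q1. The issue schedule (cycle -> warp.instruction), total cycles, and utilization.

cycle 0: W0.I0
cycle 1: W1.I0
cycle 2: W0.I1
cycle 3: W1.I1
cycle 4: W0.I2
cycle 5: W1.I2
cycle 6: W1.I3
cycle 7: idle
cycle 8: W0.I3

Answer: 9 cycles, utilization 8/9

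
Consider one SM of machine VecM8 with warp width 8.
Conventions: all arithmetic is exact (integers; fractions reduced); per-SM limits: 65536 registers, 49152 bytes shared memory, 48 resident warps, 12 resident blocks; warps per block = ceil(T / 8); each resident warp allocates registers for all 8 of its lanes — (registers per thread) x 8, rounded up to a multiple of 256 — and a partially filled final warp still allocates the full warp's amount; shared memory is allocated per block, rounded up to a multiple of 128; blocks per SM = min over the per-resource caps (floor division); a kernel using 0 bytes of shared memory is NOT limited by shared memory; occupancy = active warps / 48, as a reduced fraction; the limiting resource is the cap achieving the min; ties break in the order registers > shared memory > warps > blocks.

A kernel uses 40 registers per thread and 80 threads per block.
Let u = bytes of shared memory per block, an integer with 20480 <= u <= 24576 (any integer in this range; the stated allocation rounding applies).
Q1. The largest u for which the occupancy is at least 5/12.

Answer: u = 24576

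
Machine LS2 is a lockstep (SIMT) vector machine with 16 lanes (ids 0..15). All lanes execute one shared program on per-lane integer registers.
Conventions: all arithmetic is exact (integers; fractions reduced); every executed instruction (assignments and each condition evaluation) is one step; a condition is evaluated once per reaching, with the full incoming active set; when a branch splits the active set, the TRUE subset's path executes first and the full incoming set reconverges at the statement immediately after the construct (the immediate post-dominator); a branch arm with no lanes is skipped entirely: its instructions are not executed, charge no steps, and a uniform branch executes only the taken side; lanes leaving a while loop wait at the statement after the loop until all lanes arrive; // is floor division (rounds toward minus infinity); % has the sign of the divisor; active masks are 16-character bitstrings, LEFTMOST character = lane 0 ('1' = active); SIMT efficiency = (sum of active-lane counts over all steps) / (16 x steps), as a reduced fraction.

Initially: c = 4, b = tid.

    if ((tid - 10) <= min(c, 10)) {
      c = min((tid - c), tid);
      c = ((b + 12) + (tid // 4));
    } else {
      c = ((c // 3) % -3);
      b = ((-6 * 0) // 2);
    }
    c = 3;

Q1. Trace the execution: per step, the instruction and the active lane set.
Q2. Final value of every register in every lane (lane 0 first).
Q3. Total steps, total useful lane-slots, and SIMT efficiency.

step 0: eval ((tid - 10) <= min(c, 10)) 1111111111111111
step 1: c <- min((tid - c), tid)     1111111111111110
step 2: c <- ((b + 12) + (tid // 4)) 1111111111111110
step 3: c <- ((c // 3) % -3)         0000000000000001
step 4: b <- ((-6 * 0) // 2)         0000000000000001
step 5: c <- 3                       1111111111111111

Answer: 6 steps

c: 3,3,3,3,3,3,3,3,3,3,3,3,3,3,3,3
b: 0,1,2,3,4,5,6,7,8,9,10,11,12,13,14,0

steps = 6; useful = 64; efficiency = 64/96 = 2/3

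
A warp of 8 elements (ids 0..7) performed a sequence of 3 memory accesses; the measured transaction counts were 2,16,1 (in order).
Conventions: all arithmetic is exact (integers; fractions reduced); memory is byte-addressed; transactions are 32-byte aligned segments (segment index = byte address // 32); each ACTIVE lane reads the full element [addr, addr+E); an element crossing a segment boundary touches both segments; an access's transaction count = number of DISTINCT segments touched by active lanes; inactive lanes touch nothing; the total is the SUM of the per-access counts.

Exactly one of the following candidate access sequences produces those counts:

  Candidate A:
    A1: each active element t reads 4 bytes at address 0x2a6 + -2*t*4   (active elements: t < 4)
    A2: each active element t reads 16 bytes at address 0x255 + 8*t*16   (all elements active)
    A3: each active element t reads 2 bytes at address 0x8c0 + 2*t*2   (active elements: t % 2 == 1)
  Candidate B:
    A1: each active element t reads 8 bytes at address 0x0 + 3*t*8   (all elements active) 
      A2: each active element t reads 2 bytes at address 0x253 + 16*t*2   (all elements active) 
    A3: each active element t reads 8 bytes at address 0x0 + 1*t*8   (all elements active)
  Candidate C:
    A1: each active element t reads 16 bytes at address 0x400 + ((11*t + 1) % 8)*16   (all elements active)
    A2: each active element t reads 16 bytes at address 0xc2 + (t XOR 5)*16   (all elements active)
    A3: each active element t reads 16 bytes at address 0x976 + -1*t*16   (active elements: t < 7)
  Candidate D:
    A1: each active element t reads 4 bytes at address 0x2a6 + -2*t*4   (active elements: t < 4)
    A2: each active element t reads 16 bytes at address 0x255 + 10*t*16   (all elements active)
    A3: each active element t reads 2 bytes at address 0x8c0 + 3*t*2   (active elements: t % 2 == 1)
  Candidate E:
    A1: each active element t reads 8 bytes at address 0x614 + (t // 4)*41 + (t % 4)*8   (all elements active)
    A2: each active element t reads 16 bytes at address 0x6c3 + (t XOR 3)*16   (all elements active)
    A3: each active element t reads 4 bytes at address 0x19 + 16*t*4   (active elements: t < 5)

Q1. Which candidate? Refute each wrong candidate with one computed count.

B: A1 gives 6 transactions, not 2
C: A1 gives 4 transactions, not 2
D: A3 gives 2 transactions, not 1
E: A1 gives 3 transactions, not 2
A: all counts match (2,16,1)

Answer: A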